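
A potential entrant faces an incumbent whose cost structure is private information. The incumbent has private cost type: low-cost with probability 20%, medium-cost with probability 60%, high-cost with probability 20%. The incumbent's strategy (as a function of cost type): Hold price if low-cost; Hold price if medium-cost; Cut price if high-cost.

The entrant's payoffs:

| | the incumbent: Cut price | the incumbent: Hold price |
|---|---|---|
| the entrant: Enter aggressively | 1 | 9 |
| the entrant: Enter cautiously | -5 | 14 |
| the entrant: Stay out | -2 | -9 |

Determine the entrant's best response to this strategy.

E[Enter aggressively] = 0.2·(9) + 0.6·(9) + 0.2·(1) = 7.4
E[Enter cautiously] = 0.2·(14) + 0.6·(14) + 0.2·(-5) = 10.2
E[Stay out] = 0.2·(-9) + 0.6·(-9) + 0.2·(-2) = -7.6
Best response: Enter cautiously (10.2 is the largest).

Enter cautiously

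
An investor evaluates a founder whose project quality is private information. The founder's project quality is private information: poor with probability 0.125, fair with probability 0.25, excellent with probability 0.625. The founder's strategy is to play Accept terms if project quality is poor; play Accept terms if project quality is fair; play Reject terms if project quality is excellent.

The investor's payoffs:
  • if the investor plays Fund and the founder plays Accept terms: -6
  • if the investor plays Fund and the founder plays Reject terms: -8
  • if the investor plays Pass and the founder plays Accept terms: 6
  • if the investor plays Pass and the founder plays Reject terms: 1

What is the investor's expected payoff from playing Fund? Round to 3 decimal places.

E[Fund] = 0.125·(-6) + 0.25·(-6) + 0.625·(-8) = (-0.75) + (-1.5) + (-5) = -7.25

-7.250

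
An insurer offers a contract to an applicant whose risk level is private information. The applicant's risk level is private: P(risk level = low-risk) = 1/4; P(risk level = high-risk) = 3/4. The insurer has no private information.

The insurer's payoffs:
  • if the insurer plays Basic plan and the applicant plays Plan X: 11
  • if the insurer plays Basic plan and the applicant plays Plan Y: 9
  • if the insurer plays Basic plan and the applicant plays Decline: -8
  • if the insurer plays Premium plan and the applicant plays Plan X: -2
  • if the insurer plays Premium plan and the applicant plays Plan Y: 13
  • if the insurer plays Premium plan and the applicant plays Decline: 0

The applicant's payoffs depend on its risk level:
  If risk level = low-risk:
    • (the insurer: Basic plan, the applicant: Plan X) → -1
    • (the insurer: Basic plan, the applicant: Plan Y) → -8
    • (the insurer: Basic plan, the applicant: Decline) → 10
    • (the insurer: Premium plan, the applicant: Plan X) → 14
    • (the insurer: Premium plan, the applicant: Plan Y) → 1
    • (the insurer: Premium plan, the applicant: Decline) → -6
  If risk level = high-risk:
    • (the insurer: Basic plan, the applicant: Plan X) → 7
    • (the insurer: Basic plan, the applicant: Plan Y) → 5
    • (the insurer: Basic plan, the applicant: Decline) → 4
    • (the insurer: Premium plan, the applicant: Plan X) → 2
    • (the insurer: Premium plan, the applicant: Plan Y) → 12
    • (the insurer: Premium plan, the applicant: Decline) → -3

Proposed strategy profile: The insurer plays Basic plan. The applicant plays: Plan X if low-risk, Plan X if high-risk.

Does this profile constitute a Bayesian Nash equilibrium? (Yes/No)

No

The insurer plays Basic plan: E[Basic plan] = 1/4·(11) + 3/4·(11) = 11; E[Premium plan] = -2. Best-responding. ✓
The applicant (risk level low-risk), facing Basic plan: Plan X gives -1, Plan Y gives -8, Decline gives 10. Proposed Plan X is not best — profitable deviation exists. ✗
The applicant (risk level high-risk), facing Basic plan: Plan X gives 7, Plan Y gives 5, Decline gives 4. Proposed Plan X is best. ✓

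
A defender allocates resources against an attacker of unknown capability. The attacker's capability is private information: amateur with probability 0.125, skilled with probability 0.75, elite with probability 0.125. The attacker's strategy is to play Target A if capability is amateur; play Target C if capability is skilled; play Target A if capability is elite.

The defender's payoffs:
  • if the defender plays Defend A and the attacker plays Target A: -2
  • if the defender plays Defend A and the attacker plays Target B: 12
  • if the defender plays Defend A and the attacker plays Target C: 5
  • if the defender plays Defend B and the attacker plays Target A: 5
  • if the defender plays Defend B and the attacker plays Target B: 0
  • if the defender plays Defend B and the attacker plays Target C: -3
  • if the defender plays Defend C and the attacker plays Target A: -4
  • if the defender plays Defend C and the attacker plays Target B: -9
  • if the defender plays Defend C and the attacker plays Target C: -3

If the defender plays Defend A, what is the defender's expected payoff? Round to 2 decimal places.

Take the expectation over the attacker's capability, weighting each type's action by its prior probability.
E[Defend A] = 0.125·(-2) + 0.75·5 + 0.125·(-2) = (-0.25) + 3.75 + (-0.25) = 3.25

3.25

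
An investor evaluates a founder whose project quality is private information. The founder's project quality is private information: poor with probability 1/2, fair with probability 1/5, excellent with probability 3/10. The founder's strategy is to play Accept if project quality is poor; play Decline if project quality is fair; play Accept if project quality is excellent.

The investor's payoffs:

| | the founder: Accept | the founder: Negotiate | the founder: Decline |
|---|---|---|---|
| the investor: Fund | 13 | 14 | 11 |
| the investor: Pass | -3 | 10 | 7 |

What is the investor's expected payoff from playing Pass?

-1

E[Pass] = 1/2·(-3) + 1/5·7 + 3/10·(-3) = (-3/2) + 7/5 + (-9/10) = -1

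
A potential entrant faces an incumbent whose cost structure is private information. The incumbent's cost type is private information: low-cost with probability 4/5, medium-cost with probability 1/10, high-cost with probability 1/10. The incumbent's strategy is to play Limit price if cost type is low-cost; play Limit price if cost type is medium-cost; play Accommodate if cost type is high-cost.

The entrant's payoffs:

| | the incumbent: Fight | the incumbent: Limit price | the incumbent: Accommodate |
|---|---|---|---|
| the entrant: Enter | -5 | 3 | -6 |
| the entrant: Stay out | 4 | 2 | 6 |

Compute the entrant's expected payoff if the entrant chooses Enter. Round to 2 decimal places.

2.10

E[Enter] = 4/5·3 + 1/10·3 + 1/10·(-6) = 12/5 + 3/10 + (-3/5) = 21/10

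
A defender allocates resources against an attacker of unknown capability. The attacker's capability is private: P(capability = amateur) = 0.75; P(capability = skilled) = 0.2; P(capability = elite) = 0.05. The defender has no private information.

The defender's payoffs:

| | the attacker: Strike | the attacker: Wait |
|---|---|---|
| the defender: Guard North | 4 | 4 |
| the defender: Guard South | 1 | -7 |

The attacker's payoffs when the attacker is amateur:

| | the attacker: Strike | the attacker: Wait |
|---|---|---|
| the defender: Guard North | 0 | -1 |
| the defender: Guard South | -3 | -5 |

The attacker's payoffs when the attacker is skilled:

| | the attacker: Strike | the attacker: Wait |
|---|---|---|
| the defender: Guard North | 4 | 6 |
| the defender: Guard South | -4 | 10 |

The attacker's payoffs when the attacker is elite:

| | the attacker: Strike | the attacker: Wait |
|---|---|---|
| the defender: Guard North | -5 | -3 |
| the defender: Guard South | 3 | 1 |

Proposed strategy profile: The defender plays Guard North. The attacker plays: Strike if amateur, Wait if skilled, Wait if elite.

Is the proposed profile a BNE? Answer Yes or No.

Yes

A profile is a BNE iff every type of every player is best-responding given beliefs about the other side.
The defender plays Guard North: E[Guard North] = 0.75·(4) + 0.2·(4) + 0.05·(4) = 4; E[Guard South] = -1. Best-responding. ✓
The attacker (capability amateur), facing Guard North: Strike gives 0, Wait gives -1. Proposed Strike is best. ✓
The attacker (capability skilled), facing Guard North: Strike gives 4, Wait gives 6. Proposed Wait is best. ✓
The attacker (capability elite), facing Guard North: Strike gives -5, Wait gives -3. Proposed Wait is best. ✓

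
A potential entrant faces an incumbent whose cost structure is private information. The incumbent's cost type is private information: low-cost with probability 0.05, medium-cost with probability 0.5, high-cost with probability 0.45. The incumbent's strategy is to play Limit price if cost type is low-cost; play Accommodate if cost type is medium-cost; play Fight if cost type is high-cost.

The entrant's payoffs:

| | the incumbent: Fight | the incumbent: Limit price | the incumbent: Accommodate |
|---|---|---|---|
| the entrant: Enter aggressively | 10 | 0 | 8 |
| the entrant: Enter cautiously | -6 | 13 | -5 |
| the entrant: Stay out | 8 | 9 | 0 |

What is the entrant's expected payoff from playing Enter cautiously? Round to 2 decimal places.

E[Enter cautiously] = 0.05·13 + 0.5·(-5) + 0.45·(-6) = 0.65 + (-2.5) + (-2.7) = -4.55

-4.55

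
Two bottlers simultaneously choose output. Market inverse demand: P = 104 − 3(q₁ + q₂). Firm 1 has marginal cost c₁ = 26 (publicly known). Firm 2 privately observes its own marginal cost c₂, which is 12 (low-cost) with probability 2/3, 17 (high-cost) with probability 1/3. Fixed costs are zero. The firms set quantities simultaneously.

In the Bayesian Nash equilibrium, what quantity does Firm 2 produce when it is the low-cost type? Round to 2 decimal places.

Firm 2 with cost c maximizes (104 − 3(q₁+q₂) − c)·q₂, giving q₂(c) = (104 − c − 3q₁)/6.
E[c₂] = 2/3·12 + 1/3·17 = 13.6667
Firm 1's FOC against E[q₂] yields q₁ = (104 − 2·26 + E[c₂])/9 = (104 − 52 + 13.6667)/9 = 7.2963.
q₂(low-cost) = (104 − 12 − 3·7.2963)/6 = 11.6852.

11.69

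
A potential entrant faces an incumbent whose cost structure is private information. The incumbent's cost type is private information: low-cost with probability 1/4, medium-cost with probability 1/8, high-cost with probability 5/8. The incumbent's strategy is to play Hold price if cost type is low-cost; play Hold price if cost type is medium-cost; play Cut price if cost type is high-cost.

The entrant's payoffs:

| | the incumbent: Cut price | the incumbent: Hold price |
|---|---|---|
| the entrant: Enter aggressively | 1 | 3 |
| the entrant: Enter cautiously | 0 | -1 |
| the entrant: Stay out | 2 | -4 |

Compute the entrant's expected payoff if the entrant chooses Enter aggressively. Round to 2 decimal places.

Take the expectation over the incumbent's cost type, weighting each type's action by its prior probability.
E[Enter aggressively] = 1/4·3 + 1/8·3 + 5/8·1 = 3/4 + 3/8 + 5/8 = 7/4

1.75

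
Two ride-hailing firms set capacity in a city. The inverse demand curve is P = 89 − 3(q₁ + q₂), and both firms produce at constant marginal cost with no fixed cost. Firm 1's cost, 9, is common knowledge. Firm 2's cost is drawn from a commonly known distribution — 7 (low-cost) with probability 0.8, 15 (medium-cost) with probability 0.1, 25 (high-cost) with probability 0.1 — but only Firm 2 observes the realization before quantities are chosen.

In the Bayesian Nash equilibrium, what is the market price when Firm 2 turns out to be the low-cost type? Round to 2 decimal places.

34.57

Type-c best response for Firm 2: q₂(c) = (89 − c)/6 − q₁/2.
Firm 1 maximizes expected profit; its first-order condition is 89 − 6q₁ − 3E[q₂] − 9 = 0.
Substituting E[q₂] and solving: E[c₂] = 9.6, so q₁ = (89 − 2·9 + 9.6)/9 = 8.95556.
q₂(low-cost) = 9.18889, so P = 89 − 3·(8.95556 + 9.18889) = 34.5667.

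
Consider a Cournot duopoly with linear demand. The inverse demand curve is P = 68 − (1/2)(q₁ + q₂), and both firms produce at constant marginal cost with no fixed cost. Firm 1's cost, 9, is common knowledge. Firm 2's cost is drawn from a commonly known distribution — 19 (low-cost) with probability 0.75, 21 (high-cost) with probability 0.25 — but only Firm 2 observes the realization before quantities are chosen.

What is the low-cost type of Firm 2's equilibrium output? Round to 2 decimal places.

25.83

Type-c best response for Firm 2: q₂(c) = (68 − c) − q₁/2.
Firm 1 maximizes expected profit; its first-order condition is 68 − q₁ − (1/2)E[q₂] − 9 = 0.
Substituting E[q₂] and solving: E[c₂] = 19.5, so q₁ = (68 − 2·9 + 19.5)/(3/2) = 46.3333.
q₂(low-cost) = (68 − 19 − (1/2)·46.3333) = 25.8333.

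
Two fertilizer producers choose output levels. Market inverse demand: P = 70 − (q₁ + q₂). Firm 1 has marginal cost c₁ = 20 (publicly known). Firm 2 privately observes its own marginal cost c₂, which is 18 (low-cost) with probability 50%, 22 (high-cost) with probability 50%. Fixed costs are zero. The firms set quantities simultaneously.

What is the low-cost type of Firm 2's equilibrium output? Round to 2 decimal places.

17.67

Type-c best response for Firm 2: q₂(c) = (70 − c)/2 − q₁/2.
Firm 1 maximizes expected profit; its first-order condition is 70 − 2q₁ − E[q₂] − 20 = 0.
Substituting E[q₂] and solving: E[c₂] = 20, so q₁ = (70 − 2·20 + 20)/3 = 16.6667.
q₂(low-cost) = (70 − 18 − 16.6667)/2 = 17.6667.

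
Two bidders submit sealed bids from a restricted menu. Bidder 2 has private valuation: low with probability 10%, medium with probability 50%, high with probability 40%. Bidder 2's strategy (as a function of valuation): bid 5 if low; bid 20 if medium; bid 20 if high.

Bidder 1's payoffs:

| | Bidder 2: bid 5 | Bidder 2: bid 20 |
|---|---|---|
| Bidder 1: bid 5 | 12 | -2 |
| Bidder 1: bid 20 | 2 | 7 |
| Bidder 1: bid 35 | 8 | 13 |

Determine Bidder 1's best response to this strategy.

bid 35

E[bid 5] = 0.1·(12) + 0.5·(-2) + 0.4·(-2) = -0.6
E[bid 20] = 0.1·(2) + 0.5·(7) + 0.4·(7) = 6.5
E[bid 35] = 0.1·(8) + 0.5·(13) + 0.4·(13) = 12.5
Best response: bid 35 (12.5 is the largest).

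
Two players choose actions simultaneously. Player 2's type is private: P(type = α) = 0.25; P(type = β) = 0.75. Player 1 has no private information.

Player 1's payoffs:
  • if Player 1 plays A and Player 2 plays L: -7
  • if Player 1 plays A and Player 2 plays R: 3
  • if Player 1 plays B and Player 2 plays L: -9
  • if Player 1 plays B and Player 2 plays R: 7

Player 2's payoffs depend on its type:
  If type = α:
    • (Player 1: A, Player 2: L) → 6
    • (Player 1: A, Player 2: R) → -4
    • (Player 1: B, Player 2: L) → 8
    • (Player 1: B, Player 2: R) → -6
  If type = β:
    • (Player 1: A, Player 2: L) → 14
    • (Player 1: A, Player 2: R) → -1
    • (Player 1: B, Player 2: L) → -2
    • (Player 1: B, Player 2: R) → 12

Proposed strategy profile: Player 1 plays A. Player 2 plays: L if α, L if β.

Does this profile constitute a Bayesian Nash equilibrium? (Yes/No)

Player 1 plays A: E[A] = 0.25·(-7) + 0.75·(-7) = -7; E[B] = -9. Best-responding. ✓
Player 2 (type α), facing A: L gives 6, R gives -4. Proposed L is best. ✓
Player 2 (type β), facing A: L gives 14, R gives -1. Proposed L is best. ✓

Yes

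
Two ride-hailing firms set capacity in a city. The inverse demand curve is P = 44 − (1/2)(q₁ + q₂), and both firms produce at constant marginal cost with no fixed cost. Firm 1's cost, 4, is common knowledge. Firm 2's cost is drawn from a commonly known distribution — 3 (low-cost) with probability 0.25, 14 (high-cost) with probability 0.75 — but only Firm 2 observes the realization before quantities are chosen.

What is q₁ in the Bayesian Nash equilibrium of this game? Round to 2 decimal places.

Type-c best response for Firm 2: q₂(c) = (44 − c) − q₁/2.
Firm 1 maximizes expected profit; its first-order condition is 44 − q₁ − (1/2)E[q₂] − 4 = 0.
Substituting E[q₂] and solving: E[c₂] = 11.25, so q₁ = (44 − 2·4 + 11.25)/(3/2) = 31.5.

31.50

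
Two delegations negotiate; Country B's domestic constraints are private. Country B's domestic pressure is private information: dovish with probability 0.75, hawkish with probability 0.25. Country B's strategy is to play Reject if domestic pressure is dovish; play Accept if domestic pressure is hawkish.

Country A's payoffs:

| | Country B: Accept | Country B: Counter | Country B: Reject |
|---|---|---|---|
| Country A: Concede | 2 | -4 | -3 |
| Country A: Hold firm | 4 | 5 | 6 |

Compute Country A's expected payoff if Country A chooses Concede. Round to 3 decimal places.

E[Concede] = 0.75·(-3) + 0.25·2 = (-2.25) + 0.5 = -1.75

-1.750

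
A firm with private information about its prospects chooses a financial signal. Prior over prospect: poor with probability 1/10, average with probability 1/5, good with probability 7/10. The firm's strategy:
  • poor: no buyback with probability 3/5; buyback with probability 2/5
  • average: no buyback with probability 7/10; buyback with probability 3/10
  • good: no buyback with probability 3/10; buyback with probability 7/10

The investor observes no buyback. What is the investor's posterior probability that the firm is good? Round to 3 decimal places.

P(no buyback) = (1/10)·(3/5) + (1/5)·(7/10) + (7/10)·(3/10) = 41/100
P(good | no buyback) = ((7/10)·(3/10)) / (41/100) = (21/100) / (41/100) = 21/41

0.512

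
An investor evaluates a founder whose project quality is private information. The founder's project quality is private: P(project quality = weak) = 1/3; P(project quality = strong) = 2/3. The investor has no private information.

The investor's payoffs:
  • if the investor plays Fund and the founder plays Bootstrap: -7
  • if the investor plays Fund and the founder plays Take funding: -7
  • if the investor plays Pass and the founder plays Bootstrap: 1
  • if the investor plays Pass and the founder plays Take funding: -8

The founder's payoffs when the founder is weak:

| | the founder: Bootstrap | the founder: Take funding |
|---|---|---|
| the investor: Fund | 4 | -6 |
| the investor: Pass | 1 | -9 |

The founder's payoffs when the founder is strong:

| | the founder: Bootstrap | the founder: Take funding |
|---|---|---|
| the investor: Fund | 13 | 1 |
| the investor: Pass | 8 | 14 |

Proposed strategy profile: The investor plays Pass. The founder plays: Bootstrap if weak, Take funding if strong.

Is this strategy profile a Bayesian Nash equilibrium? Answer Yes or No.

Yes

The investor plays Pass: E[Pass] = 1/3·(1) + 2/3·(-8) = -5; E[Fund] = -7. Best-responding. ✓
The founder (project quality weak), facing Pass: Bootstrap gives 1, Take funding gives -9. Proposed Bootstrap is best. ✓
The founder (project quality strong), facing Pass: Bootstrap gives 8, Take funding gives 14. Proposed Take funding is best. ✓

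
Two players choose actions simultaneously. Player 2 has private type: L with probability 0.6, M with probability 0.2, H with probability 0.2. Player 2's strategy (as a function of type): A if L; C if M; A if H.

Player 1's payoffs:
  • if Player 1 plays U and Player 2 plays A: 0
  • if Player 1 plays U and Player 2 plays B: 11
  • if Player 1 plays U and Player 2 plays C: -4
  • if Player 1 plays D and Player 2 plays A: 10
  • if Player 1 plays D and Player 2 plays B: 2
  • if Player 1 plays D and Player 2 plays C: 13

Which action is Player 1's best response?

D

Compute Player 1's expected payoff for each action, taking the expectation over Player 2's type.
E[U] = 0.6·(0) + 0.2·(-4) + 0.2·(0) = -0.8
E[D] = 0.6·(10) + 0.2·(13) + 0.2·(10) = 10.6
Best response: D (10.6 is the largest).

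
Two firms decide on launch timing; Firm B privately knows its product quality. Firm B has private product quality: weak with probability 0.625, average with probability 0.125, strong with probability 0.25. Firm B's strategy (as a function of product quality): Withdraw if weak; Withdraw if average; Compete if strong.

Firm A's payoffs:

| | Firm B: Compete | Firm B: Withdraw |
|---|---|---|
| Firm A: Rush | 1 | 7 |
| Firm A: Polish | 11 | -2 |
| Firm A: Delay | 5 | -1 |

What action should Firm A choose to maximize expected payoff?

E[Rush] = 0.625·(7) + 0.125·(7) + 0.25·(1) = 5.5
E[Polish] = 0.625·(-2) + 0.125·(-2) + 0.25·(11) = 1.25
E[Delay] = 0.625·(-1) + 0.125·(-1) + 0.25·(5) = 0.5
Best response: Rush (5.5 is the largest).

Rush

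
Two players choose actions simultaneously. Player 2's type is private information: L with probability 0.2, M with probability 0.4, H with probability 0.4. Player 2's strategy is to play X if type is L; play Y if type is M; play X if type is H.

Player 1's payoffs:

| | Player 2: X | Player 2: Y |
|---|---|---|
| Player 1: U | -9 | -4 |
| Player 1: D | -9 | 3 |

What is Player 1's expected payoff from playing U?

-7

E[U] = 0.2·(-9) + 0.4·(-4) + 0.4·(-9) = (-1.8) + (-1.6) + (-3.6) = -7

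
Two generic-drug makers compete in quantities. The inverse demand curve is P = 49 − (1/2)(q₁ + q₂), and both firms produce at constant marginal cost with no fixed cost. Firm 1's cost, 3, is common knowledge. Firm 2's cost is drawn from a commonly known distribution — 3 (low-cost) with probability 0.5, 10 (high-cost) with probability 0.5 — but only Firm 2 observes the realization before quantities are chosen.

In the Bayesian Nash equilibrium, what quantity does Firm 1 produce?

33

Type-c best response for Firm 2: q₂(c) = (49 − c) − q₁/2.
Firm 1 maximizes expected profit; its first-order condition is 49 − q₁ − (1/2)E[q₂] − 3 = 0.
Substituting E[q₂] and solving: E[c₂] = 6.5, so q₁ = (49 − 2·3 + 6.5)/(3/2) = 33.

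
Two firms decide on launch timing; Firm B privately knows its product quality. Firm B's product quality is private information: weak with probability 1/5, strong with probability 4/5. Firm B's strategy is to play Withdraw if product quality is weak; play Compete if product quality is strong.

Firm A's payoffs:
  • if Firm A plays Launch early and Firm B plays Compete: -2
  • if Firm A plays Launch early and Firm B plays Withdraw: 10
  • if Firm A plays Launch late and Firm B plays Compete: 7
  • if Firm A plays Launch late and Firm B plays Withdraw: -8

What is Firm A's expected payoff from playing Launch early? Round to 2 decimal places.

Take the expectation over Firm B's product quality, weighting each type's action by its prior probability.
E[Launch early] = 1/5·10 + 4/5·(-2) = 2 + (-8/5) = 2/5

0.40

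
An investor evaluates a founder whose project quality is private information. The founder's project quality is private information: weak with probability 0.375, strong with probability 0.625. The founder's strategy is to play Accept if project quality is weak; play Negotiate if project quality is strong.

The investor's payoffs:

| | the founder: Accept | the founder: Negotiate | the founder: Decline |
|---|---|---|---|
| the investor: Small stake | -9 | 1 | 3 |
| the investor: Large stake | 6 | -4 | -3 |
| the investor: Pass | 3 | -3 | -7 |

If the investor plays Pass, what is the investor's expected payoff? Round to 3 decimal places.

Take the expectation over the founder's project quality, weighting each type's action by its prior probability.
E[Pass] = 0.375·3 + 0.625·(-3) = 1.125 + (-1.875) = -0.75

-0.750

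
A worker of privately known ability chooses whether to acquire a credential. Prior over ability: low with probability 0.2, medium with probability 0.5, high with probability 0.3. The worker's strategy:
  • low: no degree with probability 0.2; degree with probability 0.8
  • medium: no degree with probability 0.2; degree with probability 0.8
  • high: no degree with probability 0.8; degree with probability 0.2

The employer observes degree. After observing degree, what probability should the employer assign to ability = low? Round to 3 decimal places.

0.258

P(degree) = 0.2·0.8 + 0.5·0.8 + 0.3·0.2 = 0.62
P(low | degree) = (0.2·0.8) / 0.62 = 0.16 / 0.62 = 0.258065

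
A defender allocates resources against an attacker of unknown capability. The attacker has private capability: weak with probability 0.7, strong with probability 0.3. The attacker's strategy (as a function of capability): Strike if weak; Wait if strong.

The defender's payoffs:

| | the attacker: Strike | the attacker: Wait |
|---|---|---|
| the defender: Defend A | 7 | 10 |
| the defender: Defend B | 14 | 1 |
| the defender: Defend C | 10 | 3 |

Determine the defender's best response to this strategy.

Defend B

E[Defend A] = 0.7·(7) + 0.3·(10) = 7.9
E[Defend B] = 0.7·(14) + 0.3·(1) = 10.1
E[Defend C] = 0.7·(10) + 0.3·(3) = 7.9
Best response: Defend B (10.1 is the largest).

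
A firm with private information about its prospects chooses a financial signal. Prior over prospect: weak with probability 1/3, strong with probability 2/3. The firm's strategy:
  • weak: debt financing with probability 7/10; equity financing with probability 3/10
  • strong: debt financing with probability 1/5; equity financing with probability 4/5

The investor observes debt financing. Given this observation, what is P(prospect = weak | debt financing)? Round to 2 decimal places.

0.64

Apply Bayes' rule using the sender's strategy as the likelihood.
P(debt financing) = (1/3)·(7/10) + (2/3)·(1/5) = 11/30
P(weak | debt financing) = ((1/3)·(7/10)) / (11/30) = (7/30) / (11/30) = 7/11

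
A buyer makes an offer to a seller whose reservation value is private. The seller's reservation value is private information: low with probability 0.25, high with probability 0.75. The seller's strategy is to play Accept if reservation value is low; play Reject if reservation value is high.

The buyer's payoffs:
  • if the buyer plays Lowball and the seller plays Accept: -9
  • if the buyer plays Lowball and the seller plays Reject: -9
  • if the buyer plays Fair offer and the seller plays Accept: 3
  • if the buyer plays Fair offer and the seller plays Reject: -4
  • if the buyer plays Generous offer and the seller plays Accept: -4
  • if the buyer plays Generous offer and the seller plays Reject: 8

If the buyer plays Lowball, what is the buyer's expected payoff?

-9

E[Lowball] = 0.25·(-9) + 0.75·(-9) = (-2.25) + (-6.75) = -9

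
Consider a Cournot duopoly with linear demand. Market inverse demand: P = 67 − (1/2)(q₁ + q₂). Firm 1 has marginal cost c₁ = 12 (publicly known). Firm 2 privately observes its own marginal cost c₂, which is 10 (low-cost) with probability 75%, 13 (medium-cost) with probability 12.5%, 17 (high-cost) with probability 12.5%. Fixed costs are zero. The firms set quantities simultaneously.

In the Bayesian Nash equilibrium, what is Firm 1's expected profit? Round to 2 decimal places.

654.01

Each type of Firm 2 best-responds to q₁; Firm 1 best-responds to the expected q₂ over Firm 2's types.
Firm 2 with cost c maximizes (67 − (1/2)(q₁+q₂) − c)·q₂, giving q₂(c) = (67 − c − (1/2)q₁).
E[c₂] = 0.75·10 + 0.125·13 + 0.125·17 = 11.25
Firm 1's FOC against E[q₂] yields q₁ = (67 − 2·12 + E[c₂])/(3/2) = (67 − 24 + 11.25)/(3/2) = 36.1667.
E[P] = 67 − (1/2)·(q₁ + E[q₂]) = 30.0833; Firm 1's expected profit = (E[P] − 12)·q₁ = (30.0833 − 12)·36.1667 = 654.014.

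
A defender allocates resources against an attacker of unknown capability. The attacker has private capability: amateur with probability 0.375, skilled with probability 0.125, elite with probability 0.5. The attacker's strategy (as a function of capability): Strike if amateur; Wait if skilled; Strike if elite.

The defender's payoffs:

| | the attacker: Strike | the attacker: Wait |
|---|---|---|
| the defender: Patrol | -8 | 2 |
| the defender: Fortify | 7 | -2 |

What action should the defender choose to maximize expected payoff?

Fortify

E[Patrol] = 0.375·(-8) + 0.125·(2) + 0.5·(-8) = -6.75
E[Fortify] = 0.375·(7) + 0.125·(-2) + 0.5·(7) = 5.875
Best response: Fortify (5.875 is the largest).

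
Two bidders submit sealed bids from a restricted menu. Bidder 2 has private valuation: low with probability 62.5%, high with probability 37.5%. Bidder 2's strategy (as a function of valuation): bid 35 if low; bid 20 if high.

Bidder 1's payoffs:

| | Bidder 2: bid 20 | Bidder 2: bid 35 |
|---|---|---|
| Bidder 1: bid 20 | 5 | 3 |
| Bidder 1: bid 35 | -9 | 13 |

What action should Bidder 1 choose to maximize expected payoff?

E[bid 20] = 0.625·(3) + 0.375·(5) = 3.75
E[bid 35] = 0.625·(13) + 0.375·(-9) = 4.75
Best response: bid 35 (4.75 is the largest).

bid 35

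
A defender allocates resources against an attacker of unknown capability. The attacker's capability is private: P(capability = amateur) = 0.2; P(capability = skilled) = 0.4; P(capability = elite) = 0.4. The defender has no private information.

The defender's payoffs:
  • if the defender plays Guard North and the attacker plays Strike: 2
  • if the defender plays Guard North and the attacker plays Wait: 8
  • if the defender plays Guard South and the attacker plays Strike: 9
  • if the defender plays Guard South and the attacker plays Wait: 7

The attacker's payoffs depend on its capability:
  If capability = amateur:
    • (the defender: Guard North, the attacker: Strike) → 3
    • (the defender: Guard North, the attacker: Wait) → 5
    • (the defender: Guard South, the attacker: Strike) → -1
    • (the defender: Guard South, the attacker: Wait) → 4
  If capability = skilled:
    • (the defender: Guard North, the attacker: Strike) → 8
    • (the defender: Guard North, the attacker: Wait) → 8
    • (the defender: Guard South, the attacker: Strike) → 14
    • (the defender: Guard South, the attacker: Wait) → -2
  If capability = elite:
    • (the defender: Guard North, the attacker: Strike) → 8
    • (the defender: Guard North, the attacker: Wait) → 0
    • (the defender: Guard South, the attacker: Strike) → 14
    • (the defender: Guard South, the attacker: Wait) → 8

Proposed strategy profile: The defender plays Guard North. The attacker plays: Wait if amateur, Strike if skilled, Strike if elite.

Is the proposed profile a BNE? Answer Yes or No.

A profile is a BNE iff every type of every player is best-responding given beliefs about the other side.
The defender plays Guard North: E[Guard North] = 0.2·(8) + 0.4·(2) + 0.4·(2) = 3.2; E[Guard South] = 8.6. Not best-responding. ✗
The attacker (capability amateur), facing Guard North: Strike gives 3, Wait gives 5. Proposed Wait is best. ✓
The attacker (capability skilled), facing Guard North: Strike gives 8, Wait gives 8. Proposed Strike is best. ✓
The attacker (capability elite), facing Guard North: Strike gives 8, Wait gives 0. Proposed Strike is best. ✓

No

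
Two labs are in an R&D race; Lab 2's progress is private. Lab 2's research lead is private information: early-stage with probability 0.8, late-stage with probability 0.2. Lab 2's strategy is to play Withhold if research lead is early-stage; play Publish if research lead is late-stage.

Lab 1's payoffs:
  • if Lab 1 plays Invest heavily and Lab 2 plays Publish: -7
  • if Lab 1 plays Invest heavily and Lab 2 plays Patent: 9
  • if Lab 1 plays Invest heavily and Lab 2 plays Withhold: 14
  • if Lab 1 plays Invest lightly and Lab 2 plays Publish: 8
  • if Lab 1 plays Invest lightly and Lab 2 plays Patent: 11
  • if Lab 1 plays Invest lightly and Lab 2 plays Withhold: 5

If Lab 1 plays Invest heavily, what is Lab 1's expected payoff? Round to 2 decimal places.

E[Invest heavily] = 0.8·14 + 0.2·(-7) = 11.2 + (-1.4) = 9.8

9.80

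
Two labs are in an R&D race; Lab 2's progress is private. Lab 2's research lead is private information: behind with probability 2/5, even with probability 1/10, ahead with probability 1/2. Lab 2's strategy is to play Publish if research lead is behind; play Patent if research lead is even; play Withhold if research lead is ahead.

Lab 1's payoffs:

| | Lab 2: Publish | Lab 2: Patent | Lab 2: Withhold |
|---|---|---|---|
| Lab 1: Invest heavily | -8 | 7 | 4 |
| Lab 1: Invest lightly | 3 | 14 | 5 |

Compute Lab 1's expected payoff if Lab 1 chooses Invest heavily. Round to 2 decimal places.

E[Invest heavily] = 2/5·(-8) + 1/10·7 + 1/2·4 = (-16/5) + 7/10 + 2 = -1/2

-0.50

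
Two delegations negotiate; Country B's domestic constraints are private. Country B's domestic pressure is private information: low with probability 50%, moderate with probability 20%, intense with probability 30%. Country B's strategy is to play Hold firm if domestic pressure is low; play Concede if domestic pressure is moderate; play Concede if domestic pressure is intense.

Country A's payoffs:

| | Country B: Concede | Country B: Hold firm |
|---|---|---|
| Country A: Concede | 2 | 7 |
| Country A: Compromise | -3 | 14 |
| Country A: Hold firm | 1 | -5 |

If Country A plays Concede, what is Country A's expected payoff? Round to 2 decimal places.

E[Concede] = 0.5·7 + 0.2·2 + 0.3·2 = 3.5 + 0.4 + 0.6 = 4.5

4.50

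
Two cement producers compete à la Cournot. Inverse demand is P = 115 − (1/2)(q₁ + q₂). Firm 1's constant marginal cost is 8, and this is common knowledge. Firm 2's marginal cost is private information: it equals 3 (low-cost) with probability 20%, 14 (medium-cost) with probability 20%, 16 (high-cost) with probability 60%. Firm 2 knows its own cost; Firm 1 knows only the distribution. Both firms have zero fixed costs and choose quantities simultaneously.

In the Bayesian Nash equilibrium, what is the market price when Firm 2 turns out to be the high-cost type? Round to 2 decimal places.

Firm 2 with cost c maximizes (115 − (1/2)(q₁+q₂) − c)·q₂, giving q₂(c) = (115 − c − (1/2)q₁).
E[c₂] = 0.2·3 + 0.2·14 + 0.6·16 = 13
Firm 1's FOC against E[q₂] yields q₁ = (115 − 2·8 + E[c₂])/(3/2) = (115 − 16 + 13)/(3/2) = 74.6667.
q₂(high-cost) = 61.6667, so P = 115 − (1/2)·(74.6667 + 61.6667) = 46.8333.

46.83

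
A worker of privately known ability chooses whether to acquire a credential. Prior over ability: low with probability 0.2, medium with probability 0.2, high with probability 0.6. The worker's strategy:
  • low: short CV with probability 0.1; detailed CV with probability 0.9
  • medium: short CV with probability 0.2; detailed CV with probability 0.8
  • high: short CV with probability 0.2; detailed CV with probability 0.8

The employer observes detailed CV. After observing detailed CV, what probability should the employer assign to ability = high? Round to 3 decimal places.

0.585

Apply Bayes' rule using the sender's strategy as the likelihood.
P(detailed CV) = 0.2·0.9 + 0.2·0.8 + 0.6·0.8 = 0.82
P(high | detailed CV) = (0.6·0.8) / 0.82 = 0.48 / 0.82 = 0.585366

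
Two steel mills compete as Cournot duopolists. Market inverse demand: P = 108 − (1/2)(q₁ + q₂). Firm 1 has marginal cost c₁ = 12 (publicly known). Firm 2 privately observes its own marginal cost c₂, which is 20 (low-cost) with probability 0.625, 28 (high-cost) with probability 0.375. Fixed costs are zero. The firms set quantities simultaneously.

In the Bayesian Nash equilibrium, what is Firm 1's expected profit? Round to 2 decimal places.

Firm 2 with cost c maximizes (108 − (1/2)(q₁+q₂) − c)·q₂, giving q₂(c) = (108 − c − (1/2)q₁).
E[c₂] = 0.625·20 + 0.375·28 = 23
Firm 1's FOC against E[q₂] yields q₁ = (108 − 2·12 + E[c₂])/(3/2) = (108 − 24 + 23)/(3/2) = 71.3333.
E[P] = 108 − (1/2)·(q₁ + E[q₂]) = 47.6667; Firm 1's expected profit = (E[P] − 12)·q₁ = (47.6667 − 12)·71.3333 = 2544.22.

2544.22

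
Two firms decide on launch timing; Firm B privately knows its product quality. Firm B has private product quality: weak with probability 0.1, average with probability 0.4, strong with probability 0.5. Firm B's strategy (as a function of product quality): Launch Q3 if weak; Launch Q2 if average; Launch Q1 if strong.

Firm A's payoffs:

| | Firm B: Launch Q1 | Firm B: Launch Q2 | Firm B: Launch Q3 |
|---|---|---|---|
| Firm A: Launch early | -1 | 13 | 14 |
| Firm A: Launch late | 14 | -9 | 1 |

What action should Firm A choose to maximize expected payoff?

Launch early

E[Launch early] = 0.1·(14) + 0.4·(13) + 0.5·(-1) = 6.1
E[Launch late] = 0.1·(1) + 0.4·(-9) + 0.5·(14) = 3.5
Best response: Launch early (6.1 is the largest).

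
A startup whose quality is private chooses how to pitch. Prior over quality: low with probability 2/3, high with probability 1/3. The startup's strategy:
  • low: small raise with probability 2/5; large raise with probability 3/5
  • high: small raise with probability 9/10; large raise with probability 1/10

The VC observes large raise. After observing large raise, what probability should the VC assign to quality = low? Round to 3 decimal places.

0.923

P(large raise) = (2/3)·(3/5) + (1/3)·(1/10) = 13/30
P(low | large raise) = ((2/3)·(3/5)) / (13/30) = (2/5) / (13/30) = 12/13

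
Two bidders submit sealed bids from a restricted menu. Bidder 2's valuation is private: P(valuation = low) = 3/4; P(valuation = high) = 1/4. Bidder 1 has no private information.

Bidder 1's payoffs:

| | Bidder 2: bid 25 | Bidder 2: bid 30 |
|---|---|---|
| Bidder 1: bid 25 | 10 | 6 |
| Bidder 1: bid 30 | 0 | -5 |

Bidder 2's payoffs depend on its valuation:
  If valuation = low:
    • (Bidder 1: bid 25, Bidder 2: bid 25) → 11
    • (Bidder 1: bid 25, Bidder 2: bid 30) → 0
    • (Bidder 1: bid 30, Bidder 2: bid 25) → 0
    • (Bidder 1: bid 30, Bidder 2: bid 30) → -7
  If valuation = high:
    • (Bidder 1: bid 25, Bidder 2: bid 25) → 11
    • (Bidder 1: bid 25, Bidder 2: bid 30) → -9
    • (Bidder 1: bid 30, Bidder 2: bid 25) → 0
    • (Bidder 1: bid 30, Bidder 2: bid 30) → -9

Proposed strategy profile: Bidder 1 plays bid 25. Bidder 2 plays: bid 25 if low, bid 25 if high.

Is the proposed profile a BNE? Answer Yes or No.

Bidder 1 plays bid 25: E[bid 25] = 3/4·(10) + 1/4·(10) = 10; E[bid 30] = 0. Best-responding. ✓
Bidder 2 (valuation low), facing bid 25: bid 25 gives 11, bid 30 gives 0. Proposed bid 25 is best. ✓
Bidder 2 (valuation high), facing bid 25: bid 25 gives 11, bid 30 gives -9. Proposed bid 25 is best. ✓

Yes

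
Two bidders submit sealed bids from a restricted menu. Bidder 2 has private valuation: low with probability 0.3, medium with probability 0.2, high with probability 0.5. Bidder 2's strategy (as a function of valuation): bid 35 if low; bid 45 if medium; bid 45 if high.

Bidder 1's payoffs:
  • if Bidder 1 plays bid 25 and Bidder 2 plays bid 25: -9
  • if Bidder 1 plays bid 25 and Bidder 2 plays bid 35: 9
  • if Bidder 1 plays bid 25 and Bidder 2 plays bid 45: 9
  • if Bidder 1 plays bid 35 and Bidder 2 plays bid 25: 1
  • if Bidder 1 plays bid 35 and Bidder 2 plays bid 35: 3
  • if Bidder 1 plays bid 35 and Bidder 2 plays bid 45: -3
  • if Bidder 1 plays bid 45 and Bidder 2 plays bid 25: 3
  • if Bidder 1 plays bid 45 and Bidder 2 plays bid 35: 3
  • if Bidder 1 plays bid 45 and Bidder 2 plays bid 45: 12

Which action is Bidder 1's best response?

bid 45

Compute Bidder 1's expected payoff for each action, taking the expectation over Bidder 2's type.
E[bid 25] = 0.3·(9) + 0.2·(9) + 0.5·(9) = 9
E[bid 35] = 0.3·(3) + 0.2·(-3) + 0.5·(-3) = -1.2
E[bid 45] = 0.3·(3) + 0.2·(12) + 0.5·(12) = 9.3
Best response: bid 45 (9.3 is the largest).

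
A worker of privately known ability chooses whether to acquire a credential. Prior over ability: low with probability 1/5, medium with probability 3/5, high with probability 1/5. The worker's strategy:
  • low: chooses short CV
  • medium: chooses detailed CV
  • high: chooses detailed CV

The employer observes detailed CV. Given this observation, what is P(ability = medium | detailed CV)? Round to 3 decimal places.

0.750

Apply Bayes' rule using the sender's strategy as the likelihood.
P(detailed CV) = (1/5)·0 + (3/5)·1 + (1/5)·1 = 4/5
P(medium | detailed CV) = ((3/5)·1) / (4/5) = (3/5) / (4/5) = 3/4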